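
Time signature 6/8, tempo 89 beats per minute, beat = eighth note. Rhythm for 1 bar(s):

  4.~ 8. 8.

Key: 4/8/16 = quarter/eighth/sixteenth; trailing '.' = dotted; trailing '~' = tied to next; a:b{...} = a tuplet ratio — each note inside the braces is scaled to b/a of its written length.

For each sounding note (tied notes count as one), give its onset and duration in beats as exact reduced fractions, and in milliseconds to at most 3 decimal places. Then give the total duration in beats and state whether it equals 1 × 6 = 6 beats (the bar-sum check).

1) 0.0ms=0b +3033.708ms=9/2b
2) 3033.708ms=9/2b +1011.236ms=3/2b
Σ=6b of 6 (89bpm 6/8) — PASS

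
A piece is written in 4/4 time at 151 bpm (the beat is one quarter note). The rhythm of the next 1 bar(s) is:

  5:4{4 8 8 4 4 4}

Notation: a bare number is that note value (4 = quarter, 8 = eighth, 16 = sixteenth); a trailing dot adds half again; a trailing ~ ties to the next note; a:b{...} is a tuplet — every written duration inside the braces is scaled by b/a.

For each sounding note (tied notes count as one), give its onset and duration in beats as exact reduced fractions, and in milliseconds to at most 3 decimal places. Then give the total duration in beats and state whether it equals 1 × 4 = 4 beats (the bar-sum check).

1) 0.0ms=0b +317.881ms=4/5b
2) 317.881ms=4/5b +158.94ms=2/5b
3) 476.821ms=6/5b +158.94ms=2/5b
4) 635.762ms=8/5b +317.881ms=4/5b
5) 953.642ms=12/5b +317.881ms=4/5b
6) 1271.523ms=16/5b +317.881ms=4/5b
Σ=4b of 4 (151bpm 4/4) — PASS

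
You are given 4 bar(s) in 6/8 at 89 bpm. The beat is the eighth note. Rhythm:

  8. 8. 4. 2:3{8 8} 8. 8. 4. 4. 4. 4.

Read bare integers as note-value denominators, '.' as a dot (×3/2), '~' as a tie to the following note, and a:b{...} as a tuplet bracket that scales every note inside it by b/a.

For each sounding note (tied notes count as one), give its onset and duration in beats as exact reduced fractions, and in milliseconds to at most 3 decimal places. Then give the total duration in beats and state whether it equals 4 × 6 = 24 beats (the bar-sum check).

1) 0.0ms=0b +1011.236ms=3/2b
2) 1011.236ms=3/2b +1011.236ms=3/2b
3) 2022.472ms=3b +2022.472ms=3b
4) 4044.944ms=6b +1011.236ms=3/2b
5) 5056.18ms=15/2b +1011.236ms=3/2b
6) 6067.416ms=9b +1011.236ms=3/2b
7) 7078.652ms=21/2b +1011.236ms=3/2b
8) 8089.888ms=12b +2022.472ms=3b
9) 10112.36ms=15b +2022.472ms=3b
10) 12134.831ms=18b +2022.472ms=3b
11) 14157.303ms=21b +2022.472ms=3b
Σ=24b of 24 (89bpm 6/8) — PASS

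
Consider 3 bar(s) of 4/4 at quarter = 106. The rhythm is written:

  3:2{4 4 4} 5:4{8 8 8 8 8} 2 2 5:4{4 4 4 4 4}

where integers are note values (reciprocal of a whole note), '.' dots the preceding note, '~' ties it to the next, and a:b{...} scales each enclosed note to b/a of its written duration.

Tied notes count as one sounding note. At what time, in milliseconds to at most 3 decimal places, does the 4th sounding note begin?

note 4 onset = 2b = 1132.075ms

1. 0.0ms @ 0 + 377.358ms (2/3)
2. 377.358ms @ 2/3 + 377.358ms (2/3)
3. 754.717ms @ 4/3 + 377.358ms (2/3)
4. 1132.075ms @ 2 + 226.415ms (2/5)
5. 1358.491ms @ 12/5 + 226.415ms (2/5)
6. 1584.906ms @ 14/5 + 226.415ms (2/5)
7. 1811.321ms @ 16/5 + 226.415ms (2/5)
8. 2037.736ms @ 18/5 + 226.415ms (2/5)
9. 2264.151ms @ 4 + 1132.075ms (2)
10. 3396.226ms @ 6 + 1132.075ms (2)
11. 4528.302ms @ 8 + 452.83ms (4/5)
12. 4981.132ms @ 44/5 + 452.83ms (4/5)
13. 5433.962ms @ 48/5 + 452.83ms (4/5)
14. 5886.792ms @ 52/5 + 452.83ms (4/5)
15. 6339.623ms @ 56/5 + 452.83ms (4/5)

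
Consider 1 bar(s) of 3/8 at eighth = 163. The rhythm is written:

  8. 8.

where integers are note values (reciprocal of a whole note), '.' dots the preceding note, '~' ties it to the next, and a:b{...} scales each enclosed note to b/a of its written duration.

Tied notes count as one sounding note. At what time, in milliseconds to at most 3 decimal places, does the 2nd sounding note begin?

note 2 onset = 3/2b = 552.147ms

1. 0.0ms @ 0 + 552.147ms (3/2)
2. 552.147ms @ 3/2 + 552.147ms (3/2)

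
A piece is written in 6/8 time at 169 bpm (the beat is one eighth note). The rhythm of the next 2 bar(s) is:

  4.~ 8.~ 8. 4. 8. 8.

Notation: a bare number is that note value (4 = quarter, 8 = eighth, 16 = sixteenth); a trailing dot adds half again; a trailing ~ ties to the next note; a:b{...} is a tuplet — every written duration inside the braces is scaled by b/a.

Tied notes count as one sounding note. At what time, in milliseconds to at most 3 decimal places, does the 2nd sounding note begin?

note 2 onset = 6b = 2130.178ms

1. 0.0ms @ 0 + 2130.178ms (6)
2. 2130.178ms @ 6 + 1065.089ms (3)
3. 3195.266ms @ 9 + 532.544ms (3/2)
4. 3727.811ms @ 21/2 + 532.544ms (3/2)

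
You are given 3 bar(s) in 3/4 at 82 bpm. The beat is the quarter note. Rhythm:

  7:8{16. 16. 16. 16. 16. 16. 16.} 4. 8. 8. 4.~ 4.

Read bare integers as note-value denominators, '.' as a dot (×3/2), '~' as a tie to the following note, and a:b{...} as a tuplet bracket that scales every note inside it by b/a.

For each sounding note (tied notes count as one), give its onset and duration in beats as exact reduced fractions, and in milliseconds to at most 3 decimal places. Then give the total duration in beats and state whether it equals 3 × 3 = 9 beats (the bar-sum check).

1) 0.0ms=0b +313.589ms=3/7b
2) 313.589ms=3/7b +313.589ms=3/7b
3) 627.178ms=6/7b +313.589ms=3/7b
4) 940.767ms=9/7b +313.589ms=3/7b
5) 1254.355ms=12/7b +313.589ms=3/7b
6) 1567.944ms=15/7b +313.589ms=3/7b
7) 1881.533ms=18/7b +313.589ms=3/7b
8) 2195.122ms=3b +1097.561ms=3/2b
9) 3292.683ms=9/2b +548.78ms=3/4b
10) 3841.463ms=21/4b +548.78ms=3/4b
11) 4390.244ms=6b +2195.122ms=3b
Σ=9b of 9 (82bpm 3/4) — PASS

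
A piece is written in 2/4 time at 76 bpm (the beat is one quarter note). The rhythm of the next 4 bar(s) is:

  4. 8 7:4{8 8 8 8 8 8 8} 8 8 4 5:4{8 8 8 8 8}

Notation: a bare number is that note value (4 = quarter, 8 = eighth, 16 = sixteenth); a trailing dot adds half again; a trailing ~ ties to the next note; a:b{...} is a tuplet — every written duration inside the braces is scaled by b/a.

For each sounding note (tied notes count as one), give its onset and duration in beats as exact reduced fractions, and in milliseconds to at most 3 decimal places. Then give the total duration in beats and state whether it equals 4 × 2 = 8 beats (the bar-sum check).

1) 0.0ms=0b +1184.211ms=3/2b
2) 1184.211ms=3/2b +394.737ms=1/2b
3) 1578.947ms=2b +225.564ms=2/7b
4) 1804.511ms=16/7b +225.564ms=2/7b
5) 2030.075ms=18/7b +225.564ms=2/7b
6) 2255.639ms=20/7b +225.564ms=2/7b
7) 2481.203ms=22/7b +225.564ms=2/7b
8) 2706.767ms=24/7b +225.564ms=2/7b
9) 2932.331ms=26/7b +225.564ms=2/7b
10) 3157.895ms=4b +394.737ms=1/2b
11) 3552.632ms=9/2b +394.737ms=1/2b
12) 3947.368ms=5b +789.474ms=1b
13) 4736.842ms=6b +315.789ms=2/5b
14) 5052.632ms=32/5b +315.789ms=2/5b
15) 5368.421ms=34/5b +315.789ms=2/5b
16) 5684.211ms=36/5b +315.789ms=2/5b
17) 6000.0ms=38/5b +315.789ms=2/5b
Σ=8b of 8 (76bpm 2/4) — PASS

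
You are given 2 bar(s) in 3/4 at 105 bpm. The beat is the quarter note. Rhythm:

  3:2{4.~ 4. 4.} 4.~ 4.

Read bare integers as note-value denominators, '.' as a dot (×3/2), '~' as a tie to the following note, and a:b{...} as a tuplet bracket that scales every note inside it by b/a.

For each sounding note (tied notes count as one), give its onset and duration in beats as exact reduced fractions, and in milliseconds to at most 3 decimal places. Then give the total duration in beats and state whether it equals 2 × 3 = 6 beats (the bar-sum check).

1) 0.0ms=0b +1142.857ms=2b
2) 1142.857ms=2b +571.429ms=1b
3) 1714.286ms=3b +1714.286ms=3b
Σ=6b of 6 (105bpm 3/4) — PASS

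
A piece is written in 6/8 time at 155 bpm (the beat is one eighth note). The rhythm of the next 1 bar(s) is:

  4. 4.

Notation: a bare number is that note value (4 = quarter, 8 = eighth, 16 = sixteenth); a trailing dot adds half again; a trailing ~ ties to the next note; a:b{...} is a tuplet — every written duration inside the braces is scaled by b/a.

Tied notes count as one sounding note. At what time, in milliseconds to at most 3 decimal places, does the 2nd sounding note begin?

1. 0.0ms @ 0 + 1161.29ms (3)
2. 1161.29ms @ 3 + 1161.29ms (3)

note 2 onset = 3b = 1161.29ms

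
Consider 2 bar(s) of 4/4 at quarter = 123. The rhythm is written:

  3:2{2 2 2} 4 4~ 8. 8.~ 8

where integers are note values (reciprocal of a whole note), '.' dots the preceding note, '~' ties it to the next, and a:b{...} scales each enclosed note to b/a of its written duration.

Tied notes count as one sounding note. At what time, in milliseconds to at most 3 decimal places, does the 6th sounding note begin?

note 6 onset = 27/4b = 3292.683ms

1. 0.0ms @ 0 + 650.407ms (4/3)
2. 650.407ms @ 4/3 + 650.407ms (4/3)
3. 1300.813ms @ 8/3 + 650.407ms (4/3)
4. 1951.22ms @ 4 + 487.805ms (1)
5. 2439.024ms @ 5 + 853.659ms (7/4)
6. 3292.683ms @ 27/4 + 609.756ms (5/4)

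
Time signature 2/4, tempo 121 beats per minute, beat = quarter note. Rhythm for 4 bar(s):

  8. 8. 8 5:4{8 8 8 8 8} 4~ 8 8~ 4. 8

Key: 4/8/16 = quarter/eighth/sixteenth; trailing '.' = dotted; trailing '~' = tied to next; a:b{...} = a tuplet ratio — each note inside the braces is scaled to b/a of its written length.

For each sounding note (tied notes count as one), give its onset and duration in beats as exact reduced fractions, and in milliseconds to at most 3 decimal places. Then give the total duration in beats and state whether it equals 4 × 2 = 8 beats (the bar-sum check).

1) 0.0ms=0b +371.901ms=3/4b
2) 371.901ms=3/4b +371.901ms=3/4b
3) 743.802ms=3/2b +247.934ms=1/2b
4) 991.736ms=2b +198.347ms=2/5b
5) 1190.083ms=12/5b +198.347ms=2/5b
6) 1388.43ms=14/5b +198.347ms=2/5b
7) 1586.777ms=16/5b +198.347ms=2/5b
8) 1785.124ms=18/5b +198.347ms=2/5b
9) 1983.471ms=4b +743.802ms=3/2b
10) 2727.273ms=11/2b +991.736ms=2b
11) 3719.008ms=15/2b +247.934ms=1/2b
Σ=8b of 8 (121bpm 2/4) — PASS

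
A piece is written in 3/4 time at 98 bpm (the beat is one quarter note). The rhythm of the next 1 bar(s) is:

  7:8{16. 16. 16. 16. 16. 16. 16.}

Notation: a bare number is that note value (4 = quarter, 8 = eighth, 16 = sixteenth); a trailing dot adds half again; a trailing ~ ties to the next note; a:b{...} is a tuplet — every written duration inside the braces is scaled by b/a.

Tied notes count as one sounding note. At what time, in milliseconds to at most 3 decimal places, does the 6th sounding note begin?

1. 0.0ms @ 0 + 262.391ms (3/7)
2. 262.391ms @ 3/7 + 262.391ms (3/7)
3. 524.781ms @ 6/7 + 262.391ms (3/7)
4. 787.172ms @ 9/7 + 262.391ms (3/7)
5. 1049.563ms @ 12/7 + 262.391ms (3/7)
6. 1311.953ms @ 15/7 + 262.391ms (3/7)
7. 1574.344ms @ 18/7 + 262.391ms (3/7)

note 6 onset = 15/7b = 1311.953ms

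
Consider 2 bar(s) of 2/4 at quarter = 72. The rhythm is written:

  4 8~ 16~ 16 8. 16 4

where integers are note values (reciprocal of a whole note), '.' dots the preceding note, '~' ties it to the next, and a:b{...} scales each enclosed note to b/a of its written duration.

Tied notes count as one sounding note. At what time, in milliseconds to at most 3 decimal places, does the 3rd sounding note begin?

1. 0.0ms @ 0 + 833.333ms (1)
2. 833.333ms @ 1 + 833.333ms (1)
3. 1666.667ms @ 2 + 625.0ms (3/4)
4. 2291.667ms @ 11/4 + 208.333ms (1/4)
5. 2500.0ms @ 3 + 833.333ms (1)

note 3 onset = 2b = 1666.667ms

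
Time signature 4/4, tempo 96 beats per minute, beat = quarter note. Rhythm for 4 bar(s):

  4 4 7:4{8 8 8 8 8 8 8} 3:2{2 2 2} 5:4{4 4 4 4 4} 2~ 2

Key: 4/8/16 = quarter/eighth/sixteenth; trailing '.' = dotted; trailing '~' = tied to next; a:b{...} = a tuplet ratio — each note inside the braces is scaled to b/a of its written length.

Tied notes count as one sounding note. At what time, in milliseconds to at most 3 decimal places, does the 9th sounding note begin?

note 9 onset = 26/7b = 2321.429ms

1. 0.0ms @ 0 + 625.0ms (1)
2. 625.0ms @ 1 + 625.0ms (1)
3. 1250.0ms @ 2 + 178.571ms (2/7)
4. 1428.571ms @ 16/7 + 178.571ms (2/7)
5. 1607.143ms @ 18/7 + 178.571ms (2/7)
6. 1785.714ms @ 20/7 + 178.571ms (2/7)
7. 1964.286ms @ 22/7 + 178.571ms (2/7)
8. 2142.857ms @ 24/7 + 178.571ms (2/7)
9. 2321.429ms @ 26/7 + 178.571ms (2/7)
10. 2500.0ms @ 4 + 833.333ms (4/3)
11. 3333.333ms @ 16/3 + 833.333ms (4/3)
12. 4166.667ms @ 20/3 + 833.333ms (4/3)
13. 5000.0ms @ 8 + 500.0ms (4/5)
14. 5500.0ms @ 44/5 + 500.0ms (4/5)
15. 6000.0ms @ 48/5 + 500.0ms (4/5)
16. 6500.0ms @ 52/5 + 500.0ms (4/5)
17. 7000.0ms @ 56/5 + 500.0ms (4/5)
18. 7500.0ms @ 12 + 2500.0ms (4)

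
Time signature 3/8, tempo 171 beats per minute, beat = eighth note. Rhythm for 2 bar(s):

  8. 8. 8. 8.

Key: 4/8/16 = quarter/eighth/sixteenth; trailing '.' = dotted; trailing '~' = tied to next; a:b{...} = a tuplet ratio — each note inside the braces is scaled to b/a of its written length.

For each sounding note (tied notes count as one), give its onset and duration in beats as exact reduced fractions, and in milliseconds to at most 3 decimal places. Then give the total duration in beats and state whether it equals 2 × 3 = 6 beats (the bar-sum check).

1) 0.0ms=0b +526.316ms=3/2b
2) 526.316ms=3/2b +526.316ms=3/2b
3) 1052.632ms=3b +526.316ms=3/2b
4) 1578.947ms=9/2b +526.316ms=3/2b
Σ=6b of 6 (171bpm 3/8) — PASS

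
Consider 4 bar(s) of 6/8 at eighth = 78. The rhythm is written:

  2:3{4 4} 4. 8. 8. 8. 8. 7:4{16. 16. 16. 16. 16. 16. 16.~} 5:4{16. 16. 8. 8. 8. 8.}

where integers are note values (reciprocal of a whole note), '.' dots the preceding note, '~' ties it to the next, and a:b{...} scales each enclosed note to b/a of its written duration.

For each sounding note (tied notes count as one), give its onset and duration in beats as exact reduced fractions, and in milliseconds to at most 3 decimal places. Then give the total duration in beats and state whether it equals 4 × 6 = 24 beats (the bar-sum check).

1) 0.0ms=0b +2307.692ms=3b
2) 2307.692ms=3b +2307.692ms=3b
3) 4615.385ms=6b +2307.692ms=3b
4) 6923.077ms=9b +1153.846ms=3/2b
5) 8076.923ms=21/2b +1153.846ms=3/2b
6) 9230.769ms=12b +1153.846ms=3/2b
7) 10384.615ms=27/2b +1153.846ms=3/2b
8) 11538.462ms=15b +329.67ms=3/7b
9) 11868.132ms=108/7b +329.67ms=3/7b
10) 12197.802ms=111/7b +329.67ms=3/7b
11) 12527.473ms=114/7b +329.67ms=3/7b
12) 12857.143ms=117/7b +329.67ms=3/7b
13) 13186.813ms=120/7b +329.67ms=3/7b
14) 13516.484ms=123/7b +791.209ms=36/35b
15) 14307.692ms=93/5b +461.538ms=3/5b
16) 14769.231ms=96/5b +923.077ms=6/5b
17) 15692.308ms=102/5b +923.077ms=6/5b
18) 16615.385ms=108/5b +923.077ms=6/5b
19) 17538.462ms=114/5b +923.077ms=6/5b
Σ=24b of 24 (78bpm 6/8) — PASS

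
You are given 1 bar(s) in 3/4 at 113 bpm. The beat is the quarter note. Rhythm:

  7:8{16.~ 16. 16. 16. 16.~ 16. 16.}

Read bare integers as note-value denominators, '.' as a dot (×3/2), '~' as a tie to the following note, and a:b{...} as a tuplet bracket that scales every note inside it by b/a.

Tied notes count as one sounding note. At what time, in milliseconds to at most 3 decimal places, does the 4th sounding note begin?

1. 0.0ms @ 0 + 455.12ms (6/7)
2. 455.12ms @ 6/7 + 227.56ms (3/7)
3. 682.68ms @ 9/7 + 227.56ms (3/7)
4. 910.24ms @ 12/7 + 455.12ms (6/7)
5. 1365.36ms @ 18/7 + 227.56ms (3/7)

note 4 onset = 12/7b = 910.24ms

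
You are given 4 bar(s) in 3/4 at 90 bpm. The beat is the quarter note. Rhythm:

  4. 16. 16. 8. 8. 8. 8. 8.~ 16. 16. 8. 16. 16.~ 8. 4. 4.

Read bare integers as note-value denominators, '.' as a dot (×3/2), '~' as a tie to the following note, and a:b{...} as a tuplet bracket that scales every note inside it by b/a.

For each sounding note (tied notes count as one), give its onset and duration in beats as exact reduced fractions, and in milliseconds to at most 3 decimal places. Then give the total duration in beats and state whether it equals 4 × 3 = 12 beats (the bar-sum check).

1) 0.0ms=0b +1000.0ms=3/2b
2) 1000.0ms=3/2b +250.0ms=3/8b
3) 1250.0ms=15/8b +250.0ms=3/8b
4) 1500.0ms=9/4b +500.0ms=3/4b
5) 2000.0ms=3b +500.0ms=3/4b
6) 2500.0ms=15/4b +500.0ms=3/4b
7) 3000.0ms=9/2b +500.0ms=3/4b
8) 3500.0ms=21/4b +750.0ms=9/8b
9) 4250.0ms=51/8b +250.0ms=3/8b
10) 4500.0ms=27/4b +500.0ms=3/4b
11) 5000.0ms=15/2b +250.0ms=3/8b
12) 5250.0ms=63/8b +750.0ms=9/8b
13) 6000.0ms=9b +1000.0ms=3/2b
14) 7000.0ms=21/2b +1000.0ms=3/2b
Σ=12b of 12 (90bpm 3/4) — PASS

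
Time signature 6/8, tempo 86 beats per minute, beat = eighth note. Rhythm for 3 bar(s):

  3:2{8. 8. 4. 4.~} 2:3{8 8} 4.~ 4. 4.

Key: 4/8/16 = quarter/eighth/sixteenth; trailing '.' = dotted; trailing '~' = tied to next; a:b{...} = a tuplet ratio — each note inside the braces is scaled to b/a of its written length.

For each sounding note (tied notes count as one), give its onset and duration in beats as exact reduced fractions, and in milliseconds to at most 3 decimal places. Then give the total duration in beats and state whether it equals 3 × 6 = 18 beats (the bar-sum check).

1) 0.0ms=0b +697.674ms=1b
2) 697.674ms=1b +697.674ms=1b
3) 1395.349ms=2b +1395.349ms=2b
4) 2790.698ms=4b +2441.86ms=7/2b
5) 5232.558ms=15/2b +1046.512ms=3/2b
6) 6279.07ms=9b +4186.047ms=6b
7) 10465.116ms=15b +2093.023ms=3b
Σ=18b of 18 (86bpm 6/8) — PASS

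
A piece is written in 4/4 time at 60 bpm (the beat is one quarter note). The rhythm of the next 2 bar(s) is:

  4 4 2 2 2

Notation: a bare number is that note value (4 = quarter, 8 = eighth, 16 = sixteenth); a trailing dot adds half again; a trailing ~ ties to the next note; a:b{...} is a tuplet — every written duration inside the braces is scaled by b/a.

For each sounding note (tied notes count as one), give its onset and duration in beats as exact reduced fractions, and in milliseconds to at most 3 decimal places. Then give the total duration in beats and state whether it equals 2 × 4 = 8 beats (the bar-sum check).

1) 0.0ms=0b +1000.0ms=1b
2) 1000.0ms=1b +1000.0ms=1b
3) 2000.0ms=2b +2000.0ms=2b
4) 4000.0ms=4b +2000.0ms=2b
5) 6000.0ms=6b +2000.0ms=2b
Σ=8b of 8 (60bpm 4/4) — PASS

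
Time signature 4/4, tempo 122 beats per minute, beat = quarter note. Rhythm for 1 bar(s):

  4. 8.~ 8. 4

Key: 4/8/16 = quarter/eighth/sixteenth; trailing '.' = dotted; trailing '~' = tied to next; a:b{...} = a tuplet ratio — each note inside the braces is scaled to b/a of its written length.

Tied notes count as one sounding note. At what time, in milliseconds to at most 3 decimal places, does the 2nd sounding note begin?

1. 0.0ms @ 0 + 737.705ms (3/2)
2. 737.705ms @ 3/2 + 737.705ms (3/2)
3. 1475.41ms @ 3 + 491.803ms (1)

note 2 onset = 3/2b = 737.705ms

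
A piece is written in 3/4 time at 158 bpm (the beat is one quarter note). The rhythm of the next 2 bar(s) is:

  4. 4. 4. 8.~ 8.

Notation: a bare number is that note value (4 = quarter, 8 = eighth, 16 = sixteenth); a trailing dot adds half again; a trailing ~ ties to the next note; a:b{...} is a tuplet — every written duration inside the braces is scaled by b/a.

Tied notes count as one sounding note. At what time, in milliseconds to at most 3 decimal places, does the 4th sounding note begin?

note 4 onset = 9/2b = 1708.861ms

1. 0.0ms @ 0 + 569.62ms (3/2)
2. 569.62ms @ 3/2 + 569.62ms (3/2)
3. 1139.241ms @ 3 + 569.62ms (3/2)
4. 1708.861ms @ 9/2 + 569.62ms (3/2)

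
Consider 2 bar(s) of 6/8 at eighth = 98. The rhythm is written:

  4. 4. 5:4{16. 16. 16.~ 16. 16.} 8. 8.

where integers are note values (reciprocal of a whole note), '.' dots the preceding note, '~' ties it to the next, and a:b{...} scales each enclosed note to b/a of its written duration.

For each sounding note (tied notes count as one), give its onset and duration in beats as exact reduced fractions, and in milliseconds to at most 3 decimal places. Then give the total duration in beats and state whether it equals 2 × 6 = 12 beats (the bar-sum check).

1) 0.0ms=0b +1836.735ms=3b
2) 1836.735ms=3b +1836.735ms=3b
3) 3673.469ms=6b +367.347ms=3/5b
4) 4040.816ms=33/5b +367.347ms=3/5b
5) 4408.163ms=36/5b +734.694ms=6/5b
6) 5142.857ms=42/5b +367.347ms=3/5b
7) 5510.204ms=9b +918.367ms=3/2b
8) 6428.571ms=21/2b +918.367ms=3/2b
Σ=12b of 12 (98bpm 6/8) — PASS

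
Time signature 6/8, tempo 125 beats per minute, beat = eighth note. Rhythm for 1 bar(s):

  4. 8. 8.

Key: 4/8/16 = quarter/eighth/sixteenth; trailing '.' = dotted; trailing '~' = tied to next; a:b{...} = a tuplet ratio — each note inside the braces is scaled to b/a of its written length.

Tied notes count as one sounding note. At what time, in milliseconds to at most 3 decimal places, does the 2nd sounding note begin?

1. 0.0ms @ 0 + 1440.0ms (3)
2. 1440.0ms @ 3 + 720.0ms (3/2)
3. 2160.0ms @ 9/2 + 720.0ms (3/2)

note 2 onset = 3b = 1440.0ms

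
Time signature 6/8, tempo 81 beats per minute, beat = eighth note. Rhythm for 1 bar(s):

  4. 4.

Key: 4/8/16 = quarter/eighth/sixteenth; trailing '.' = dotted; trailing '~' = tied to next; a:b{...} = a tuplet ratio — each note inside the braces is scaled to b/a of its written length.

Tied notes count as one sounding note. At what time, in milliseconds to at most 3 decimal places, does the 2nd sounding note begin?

1. 0.0ms @ 0 + 2222.222ms (3)
2. 2222.222ms @ 3 + 2222.222ms (3)

note 2 onset = 3b = 2222.222ms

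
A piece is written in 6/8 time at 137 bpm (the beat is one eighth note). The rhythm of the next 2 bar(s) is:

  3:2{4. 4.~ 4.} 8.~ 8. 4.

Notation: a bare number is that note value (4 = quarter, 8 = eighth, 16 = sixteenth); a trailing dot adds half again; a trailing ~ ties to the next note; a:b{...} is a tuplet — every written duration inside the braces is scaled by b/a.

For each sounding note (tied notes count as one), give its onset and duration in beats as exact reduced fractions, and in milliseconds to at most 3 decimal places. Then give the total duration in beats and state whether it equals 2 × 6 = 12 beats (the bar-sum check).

1) 0.0ms=0b +875.912ms=2b
2) 875.912ms=2b +1751.825ms=4b
3) 2627.737ms=6b +1313.869ms=3b
4) 3941.606ms=9b +1313.869ms=3b
Σ=12b of 12 (137bpm 6/8) — PASS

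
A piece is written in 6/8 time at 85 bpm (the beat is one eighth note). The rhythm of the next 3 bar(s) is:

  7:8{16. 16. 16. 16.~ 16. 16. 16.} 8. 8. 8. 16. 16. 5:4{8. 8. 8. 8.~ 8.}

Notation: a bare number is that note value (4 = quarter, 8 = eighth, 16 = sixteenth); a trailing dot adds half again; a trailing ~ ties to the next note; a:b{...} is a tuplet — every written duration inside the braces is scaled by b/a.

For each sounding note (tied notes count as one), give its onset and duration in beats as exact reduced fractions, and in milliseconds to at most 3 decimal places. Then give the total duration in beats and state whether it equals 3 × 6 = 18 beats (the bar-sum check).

1) 0.0ms=0b +605.042ms=6/7b
2) 605.042ms=6/7b +605.042ms=6/7b
3) 1210.084ms=12/7b +605.042ms=6/7b
4) 1815.126ms=18/7b +1210.084ms=12/7b
5) 3025.21ms=30/7b +605.042ms=6/7b
6) 3630.252ms=36/7b +605.042ms=6/7b
7) 4235.294ms=6b +1058.824ms=3/2b
8) 5294.118ms=15/2b +1058.824ms=3/2b
9) 6352.941ms=9b +1058.824ms=3/2b
10) 7411.765ms=21/2b +529.412ms=3/4b
11) 7941.176ms=45/4b +529.412ms=3/4b
12) 8470.588ms=12b +847.059ms=6/5b
13) 9317.647ms=66/5b +847.059ms=6/5b
14) 10164.706ms=72/5b +847.059ms=6/5b
15) 11011.765ms=78/5b +1694.118ms=12/5b
Σ=18b of 18 (85bpm 6/8) — PASS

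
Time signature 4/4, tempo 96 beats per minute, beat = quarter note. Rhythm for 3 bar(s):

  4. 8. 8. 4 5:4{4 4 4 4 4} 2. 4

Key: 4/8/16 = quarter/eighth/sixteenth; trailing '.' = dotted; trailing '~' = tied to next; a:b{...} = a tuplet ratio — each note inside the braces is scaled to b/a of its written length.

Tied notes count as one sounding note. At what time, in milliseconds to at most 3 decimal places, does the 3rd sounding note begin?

note 3 onset = 9/4b = 1406.25ms

1. 0.0ms @ 0 + 937.5ms (3/2)
2. 937.5ms @ 3/2 + 468.75ms (3/4)
3. 1406.25ms @ 9/4 + 468.75ms (3/4)
4. 1875.0ms @ 3 + 625.0ms (1)
5. 2500.0ms @ 4 + 500.0ms (4/5)
6. 3000.0ms @ 24/5 + 500.0ms (4/5)
7. 3500.0ms @ 28/5 + 500.0ms (4/5)
8. 4000.0ms @ 32/5 + 500.0ms (4/5)
9. 4500.0ms @ 36/5 + 500.0ms (4/5)
10. 5000.0ms @ 8 + 1875.0ms (3)
11. 6875.0ms @ 11 + 625.0ms (1)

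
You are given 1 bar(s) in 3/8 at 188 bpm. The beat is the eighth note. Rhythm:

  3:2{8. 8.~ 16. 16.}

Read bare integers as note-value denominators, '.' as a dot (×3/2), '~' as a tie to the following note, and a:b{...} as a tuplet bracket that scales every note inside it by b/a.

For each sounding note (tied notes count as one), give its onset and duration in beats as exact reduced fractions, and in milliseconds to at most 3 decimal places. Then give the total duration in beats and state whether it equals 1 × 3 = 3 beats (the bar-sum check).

1) 0.0ms=0b +319.149ms=1b
2) 319.149ms=1b +478.723ms=3/2b
3) 797.872ms=5/2b +159.574ms=1/2b
Σ=3b of 3 (188bpm 3/8) — PASS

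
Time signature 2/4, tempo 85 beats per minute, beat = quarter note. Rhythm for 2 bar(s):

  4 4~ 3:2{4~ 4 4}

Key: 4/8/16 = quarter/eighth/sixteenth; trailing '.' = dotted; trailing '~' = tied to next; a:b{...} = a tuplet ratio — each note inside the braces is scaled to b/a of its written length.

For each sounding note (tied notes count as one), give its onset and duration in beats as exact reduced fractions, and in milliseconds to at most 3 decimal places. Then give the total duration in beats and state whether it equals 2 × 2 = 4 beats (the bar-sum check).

1) 0.0ms=0b +705.882ms=1b
2) 705.882ms=1b +1647.059ms=7/3b
3) 2352.941ms=10/3b +470.588ms=2/3b
Σ=4b of 4 (85bpm 2/4) — PASS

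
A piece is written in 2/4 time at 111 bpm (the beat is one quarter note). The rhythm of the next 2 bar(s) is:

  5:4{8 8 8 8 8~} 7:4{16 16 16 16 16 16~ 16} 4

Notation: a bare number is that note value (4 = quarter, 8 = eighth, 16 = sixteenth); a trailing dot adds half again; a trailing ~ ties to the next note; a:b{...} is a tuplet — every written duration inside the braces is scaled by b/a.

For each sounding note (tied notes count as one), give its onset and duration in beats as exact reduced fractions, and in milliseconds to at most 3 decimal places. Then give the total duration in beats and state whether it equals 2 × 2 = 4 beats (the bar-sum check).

1) 0.0ms=0b +216.216ms=2/5b
2) 216.216ms=2/5b +216.216ms=2/5b
3) 432.432ms=4/5b +216.216ms=2/5b
4) 648.649ms=6/5b +216.216ms=2/5b
5) 864.865ms=8/5b +293.436ms=19/35b
6) 1158.301ms=15/7b +77.22ms=1/7b
7) 1235.521ms=16/7b +77.22ms=1/7b
8) 1312.741ms=17/7b +77.22ms=1/7b
9) 1389.961ms=18/7b +77.22ms=1/7b
10) 1467.181ms=19/7b +154.44ms=2/7b
11) 1621.622ms=3b +540.541ms=1b
Σ=4b of 4 (111bpm 2/4) — PASS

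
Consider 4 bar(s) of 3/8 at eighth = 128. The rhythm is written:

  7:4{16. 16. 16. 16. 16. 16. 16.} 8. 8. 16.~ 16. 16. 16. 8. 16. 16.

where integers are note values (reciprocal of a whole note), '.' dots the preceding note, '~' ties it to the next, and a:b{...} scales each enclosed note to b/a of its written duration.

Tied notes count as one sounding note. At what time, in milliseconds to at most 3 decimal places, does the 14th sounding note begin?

1. 0.0ms @ 0 + 200.893ms (3/7)
2. 200.893ms @ 3/7 + 200.893ms (3/7)
3. 401.786ms @ 6/7 + 200.893ms (3/7)
4. 602.679ms @ 9/7 + 200.893ms (3/7)
5. 803.571ms @ 12/7 + 200.893ms (3/7)
6. 1004.464ms @ 15/7 + 200.893ms (3/7)
7. 1205.357ms @ 18/7 + 200.893ms (3/7)
8. 1406.25ms @ 3 + 703.125ms (3/2)
9. 2109.375ms @ 9/2 + 703.125ms (3/2)
10. 2812.5ms @ 6 + 703.125ms (3/2)
11. 3515.625ms @ 15/2 + 351.562ms (3/4)
12. 3867.188ms @ 33/4 + 351.562ms (3/4)
13. 4218.75ms @ 9 + 703.125ms (3/2)
14. 4921.875ms @ 21/2 + 351.562ms (3/4)
15. 5273.438ms @ 45/4 + 351.562ms (3/4)

note 14 onset = 21/2b = 4921.875ms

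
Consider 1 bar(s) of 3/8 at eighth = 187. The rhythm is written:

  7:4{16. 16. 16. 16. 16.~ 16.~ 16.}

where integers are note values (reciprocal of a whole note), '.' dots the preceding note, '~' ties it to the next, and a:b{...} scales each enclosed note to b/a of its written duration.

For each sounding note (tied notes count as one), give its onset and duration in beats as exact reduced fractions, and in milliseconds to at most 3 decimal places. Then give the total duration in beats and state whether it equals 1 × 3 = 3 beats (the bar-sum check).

1) 0.0ms=0b +137.51ms=3/7b
2) 137.51ms=3/7b +137.51ms=3/7b
3) 275.019ms=6/7b +137.51ms=3/7b
4) 412.529ms=9/7b +137.51ms=3/7b
5) 550.038ms=12/7b +412.529ms=9/7b
Σ=3b of 3 (187bpm 3/8) — PASS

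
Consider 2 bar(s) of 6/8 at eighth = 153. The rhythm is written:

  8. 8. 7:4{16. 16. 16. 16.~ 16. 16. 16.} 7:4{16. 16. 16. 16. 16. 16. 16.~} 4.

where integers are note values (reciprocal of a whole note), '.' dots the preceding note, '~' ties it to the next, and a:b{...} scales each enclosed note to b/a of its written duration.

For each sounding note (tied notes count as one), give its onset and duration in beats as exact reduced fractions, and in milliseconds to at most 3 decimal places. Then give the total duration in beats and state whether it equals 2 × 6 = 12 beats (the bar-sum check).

1) 0.0ms=0b +588.235ms=3/2b
2) 588.235ms=3/2b +588.235ms=3/2b
3) 1176.471ms=3b +168.067ms=3/7b
4) 1344.538ms=24/7b +168.067ms=3/7b
5) 1512.605ms=27/7b +168.067ms=3/7b
6) 1680.672ms=30/7b +336.134ms=6/7b
7) 2016.807ms=36/7b +168.067ms=3/7b
8) 2184.874ms=39/7b +168.067ms=3/7b
9) 2352.941ms=6b +168.067ms=3/7b
10) 2521.008ms=45/7b +168.067ms=3/7b
11) 2689.076ms=48/7b +168.067ms=3/7b
12) 2857.143ms=51/7b +168.067ms=3/7b
13) 3025.21ms=54/7b +168.067ms=3/7b
14) 3193.277ms=57/7b +168.067ms=3/7b
15) 3361.345ms=60/7b +1344.538ms=24/7b
Σ=12b of 12 (153bpm 6/8) — PASS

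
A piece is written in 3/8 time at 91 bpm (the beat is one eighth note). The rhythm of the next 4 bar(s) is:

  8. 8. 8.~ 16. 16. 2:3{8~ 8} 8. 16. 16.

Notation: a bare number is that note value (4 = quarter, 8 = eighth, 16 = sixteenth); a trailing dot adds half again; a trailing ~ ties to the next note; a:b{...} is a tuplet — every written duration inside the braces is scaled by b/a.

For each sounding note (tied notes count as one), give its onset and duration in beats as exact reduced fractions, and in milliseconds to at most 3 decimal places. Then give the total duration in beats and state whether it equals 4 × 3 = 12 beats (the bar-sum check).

1) 0.0ms=0b +989.011ms=3/2b
2) 989.011ms=3/2b +989.011ms=3/2b
3) 1978.022ms=3b +1483.516ms=9/4b
4) 3461.538ms=21/4b +494.505ms=3/4b
5) 3956.044ms=6b +1978.022ms=3b
6) 5934.066ms=9b +989.011ms=3/2b
7) 6923.077ms=21/2b +494.505ms=3/4b
8) 7417.582ms=45/4b +494.505ms=3/4b
Σ=12b of 12 (91bpm 3/8) — PASS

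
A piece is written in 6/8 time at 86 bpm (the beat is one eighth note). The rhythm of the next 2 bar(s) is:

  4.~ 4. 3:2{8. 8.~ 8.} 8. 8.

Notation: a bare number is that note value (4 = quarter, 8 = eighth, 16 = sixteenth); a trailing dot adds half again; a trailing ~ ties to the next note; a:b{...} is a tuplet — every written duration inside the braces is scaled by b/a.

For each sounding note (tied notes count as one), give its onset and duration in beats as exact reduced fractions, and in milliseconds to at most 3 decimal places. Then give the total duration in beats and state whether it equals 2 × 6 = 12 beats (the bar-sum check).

1) 0.0ms=0b +4186.047ms=6b
2) 4186.047ms=6b +697.674ms=1b
3) 4883.721ms=7b +1395.349ms=2b
4) 6279.07ms=9b +1046.512ms=3/2b
5) 7325.581ms=21/2b +1046.512ms=3/2b
Σ=12b of 12 (86bpm 6/8) — PASS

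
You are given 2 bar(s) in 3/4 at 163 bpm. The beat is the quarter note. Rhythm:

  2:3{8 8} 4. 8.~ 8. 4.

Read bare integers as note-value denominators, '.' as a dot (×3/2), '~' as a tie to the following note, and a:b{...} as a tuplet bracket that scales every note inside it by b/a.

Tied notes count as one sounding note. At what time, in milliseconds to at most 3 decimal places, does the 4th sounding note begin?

1. 0.0ms @ 0 + 276.074ms (3/4)
2. 276.074ms @ 3/4 + 276.074ms (3/4)
3. 552.147ms @ 3/2 + 552.147ms (3/2)
4. 1104.294ms @ 3 + 552.147ms (3/2)
5. 1656.442ms @ 9/2 + 552.147ms (3/2)

note 4 onset = 3b = 1104.294ms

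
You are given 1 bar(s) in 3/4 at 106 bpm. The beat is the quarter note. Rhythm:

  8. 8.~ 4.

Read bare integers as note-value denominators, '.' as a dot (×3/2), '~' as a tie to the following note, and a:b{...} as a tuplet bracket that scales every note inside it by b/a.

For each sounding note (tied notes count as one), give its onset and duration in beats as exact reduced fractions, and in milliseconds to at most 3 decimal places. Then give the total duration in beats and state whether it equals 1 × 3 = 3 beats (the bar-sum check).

1) 0.0ms=0b +424.528ms=3/4b
2) 424.528ms=3/4b +1273.585ms=9/4b
Σ=3b of 3 (106bpm 3/4) — PASS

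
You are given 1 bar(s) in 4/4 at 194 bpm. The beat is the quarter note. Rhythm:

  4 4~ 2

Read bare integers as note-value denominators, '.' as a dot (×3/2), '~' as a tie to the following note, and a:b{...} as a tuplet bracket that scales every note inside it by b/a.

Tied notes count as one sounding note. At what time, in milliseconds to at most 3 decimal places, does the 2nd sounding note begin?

1. 0.0ms @ 0 + 309.278ms (1)
2. 309.278ms @ 1 + 927.835ms (3)

note 2 onset = 1b = 309.278ms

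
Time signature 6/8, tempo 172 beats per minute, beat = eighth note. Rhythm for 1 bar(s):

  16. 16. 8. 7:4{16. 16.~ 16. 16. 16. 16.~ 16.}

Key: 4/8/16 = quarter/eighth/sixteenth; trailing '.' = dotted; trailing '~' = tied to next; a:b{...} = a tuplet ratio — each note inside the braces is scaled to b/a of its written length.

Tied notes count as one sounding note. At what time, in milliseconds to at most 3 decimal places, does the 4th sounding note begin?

1. 0.0ms @ 0 + 261.628ms (3/4)
2. 261.628ms @ 3/4 + 261.628ms (3/4)
3. 523.256ms @ 3/2 + 523.256ms (3/2)
4. 1046.512ms @ 3 + 149.502ms (3/7)
5. 1196.013ms @ 24/7 + 299.003ms (6/7)
6. 1495.017ms @ 30/7 + 149.502ms (3/7)
7. 1644.518ms @ 33/7 + 149.502ms (3/7)
8. 1794.02ms @ 36/7 + 299.003ms (6/7)

note 4 onset = 3b = 1046.512ms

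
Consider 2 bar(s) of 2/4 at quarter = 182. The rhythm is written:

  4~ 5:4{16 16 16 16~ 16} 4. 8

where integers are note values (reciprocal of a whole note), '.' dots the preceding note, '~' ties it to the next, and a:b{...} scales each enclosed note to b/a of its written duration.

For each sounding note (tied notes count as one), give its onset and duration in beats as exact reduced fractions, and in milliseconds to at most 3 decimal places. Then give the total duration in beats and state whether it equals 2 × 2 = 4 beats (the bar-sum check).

1) 0.0ms=0b +395.604ms=6/5b
2) 395.604ms=6/5b +65.934ms=1/5b
3) 461.538ms=7/5b +65.934ms=1/5b
4) 527.473ms=8/5b +131.868ms=2/5b
5) 659.341ms=2b +494.505ms=3/2b
6) 1153.846ms=7/2b +164.835ms=1/2b
Σ=4b of 4 (182bpm 2/4) — PASS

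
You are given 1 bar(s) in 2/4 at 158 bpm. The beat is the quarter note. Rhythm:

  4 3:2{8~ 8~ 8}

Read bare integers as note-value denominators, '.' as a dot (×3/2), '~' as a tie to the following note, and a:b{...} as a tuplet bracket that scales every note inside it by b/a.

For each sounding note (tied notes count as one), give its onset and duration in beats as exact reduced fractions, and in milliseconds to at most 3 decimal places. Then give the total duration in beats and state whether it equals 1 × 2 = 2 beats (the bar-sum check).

1) 0.0ms=0b +379.747ms=1b
2) 379.747ms=1b +379.747ms=1b
Σ=2b of 2 (158bpm 2/4) — PASS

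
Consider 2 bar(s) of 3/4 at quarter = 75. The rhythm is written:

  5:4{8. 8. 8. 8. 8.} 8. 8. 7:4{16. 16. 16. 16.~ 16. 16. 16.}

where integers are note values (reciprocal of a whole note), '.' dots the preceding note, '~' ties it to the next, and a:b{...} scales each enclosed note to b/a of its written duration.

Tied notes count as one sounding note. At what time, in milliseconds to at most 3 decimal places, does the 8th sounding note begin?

1. 0.0ms @ 0 + 480.0ms (3/5)
2. 480.0ms @ 3/5 + 480.0ms (3/5)
3. 960.0ms @ 6/5 + 480.0ms (3/5)
4. 1440.0ms @ 9/5 + 480.0ms (3/5)
5. 1920.0ms @ 12/5 + 480.0ms (3/5)
6. 2400.0ms @ 3 + 600.0ms (3/4)
7. 3000.0ms @ 15/4 + 600.0ms (3/4)
8. 3600.0ms @ 9/2 + 171.429ms (3/14)
9. 3771.429ms @ 33/7 + 171.429ms (3/14)
10. 3942.857ms @ 69/14 + 171.429ms (3/14)
11. 4114.286ms @ 36/7 + 342.857ms (3/7)
12. 4457.143ms @ 39/7 + 171.429ms (3/14)
13. 4628.571ms @ 81/14 + 171.429ms (3/14)

note 8 onset = 9/2b = 3600.0ms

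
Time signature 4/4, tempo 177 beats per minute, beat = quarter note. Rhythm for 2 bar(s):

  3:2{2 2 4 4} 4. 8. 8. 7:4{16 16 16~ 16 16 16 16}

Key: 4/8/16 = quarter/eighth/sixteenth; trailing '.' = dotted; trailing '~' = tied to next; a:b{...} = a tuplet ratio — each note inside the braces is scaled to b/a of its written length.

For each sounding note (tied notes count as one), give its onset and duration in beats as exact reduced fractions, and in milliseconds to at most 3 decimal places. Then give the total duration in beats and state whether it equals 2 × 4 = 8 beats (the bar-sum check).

1) 0.0ms=0b +451.977ms=4/3b
2) 451.977ms=4/3b +451.977ms=4/3b
3) 903.955ms=8/3b +225.989ms=2/3b
4) 1129.944ms=10/3b +225.989ms=2/3b
5) 1355.932ms=4b +508.475ms=3/2b
6) 1864.407ms=11/2b +254.237ms=3/4b
7) 2118.644ms=25/4b +254.237ms=3/4b
8) 2372.881ms=7b +48.426ms=1/7b
9) 2421.308ms=50/7b +48.426ms=1/7b
10) 2469.734ms=51/7b +96.852ms=2/7b
11) 2566.586ms=53/7b +48.426ms=1/7b
12) 2615.012ms=54/7b +48.426ms=1/7b
13) 2663.438ms=55/7b +48.426ms=1/7b
Σ=8b of 8 (177bpm 4/4) — PASS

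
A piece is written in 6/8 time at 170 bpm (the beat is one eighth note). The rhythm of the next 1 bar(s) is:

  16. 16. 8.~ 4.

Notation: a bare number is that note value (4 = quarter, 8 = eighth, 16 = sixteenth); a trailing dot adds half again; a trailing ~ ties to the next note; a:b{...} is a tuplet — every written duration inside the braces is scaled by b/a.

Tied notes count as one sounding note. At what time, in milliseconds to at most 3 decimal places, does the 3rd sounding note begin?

note 3 onset = 3/2b = 529.412ms

1. 0.0ms @ 0 + 264.706ms (3/4)
2. 264.706ms @ 3/4 + 264.706ms (3/4)
3. 529.412ms @ 3/2 + 1588.235ms (9/2)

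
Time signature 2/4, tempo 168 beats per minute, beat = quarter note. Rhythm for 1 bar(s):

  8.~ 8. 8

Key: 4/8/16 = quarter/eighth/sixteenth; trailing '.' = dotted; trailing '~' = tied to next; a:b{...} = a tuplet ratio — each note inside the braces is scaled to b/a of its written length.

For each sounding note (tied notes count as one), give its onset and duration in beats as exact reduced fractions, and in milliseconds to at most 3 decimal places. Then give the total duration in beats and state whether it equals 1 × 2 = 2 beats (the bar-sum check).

1) 0.0ms=0b +535.714ms=3/2b
2) 535.714ms=3/2b +178.571ms=1/2b
Σ=2b of 2 (168bpm 2/4) — PASS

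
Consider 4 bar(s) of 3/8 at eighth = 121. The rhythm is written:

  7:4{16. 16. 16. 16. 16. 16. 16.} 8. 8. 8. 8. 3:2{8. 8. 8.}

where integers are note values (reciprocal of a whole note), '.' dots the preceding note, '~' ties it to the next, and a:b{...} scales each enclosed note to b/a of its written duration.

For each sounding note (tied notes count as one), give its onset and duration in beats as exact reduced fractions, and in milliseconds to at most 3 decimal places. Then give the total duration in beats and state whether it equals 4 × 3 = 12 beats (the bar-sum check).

1) 0.0ms=0b +212.515ms=3/7b
2) 212.515ms=3/7b +212.515ms=3/7b
3) 425.03ms=6/7b +212.515ms=3/7b
4) 637.544ms=9/7b +212.515ms=3/7b
5) 850.059ms=12/7b +212.515ms=3/7b
6) 1062.574ms=15/7b +212.515ms=3/7b
7) 1275.089ms=18/7b +212.515ms=3/7b
8) 1487.603ms=3b +743.802ms=3/2b
9) 2231.405ms=9/2b +743.802ms=3/2b
10) 2975.207ms=6b +743.802ms=3/2b
11) 3719.008ms=15/2b +743.802ms=3/2b
12) 4462.81ms=9b +495.868ms=1b
13) 4958.678ms=10b +495.868ms=1b
14) 5454.545ms=11b +495.868ms=1b
Σ=12b of 12 (121bpm 3/8) — PASS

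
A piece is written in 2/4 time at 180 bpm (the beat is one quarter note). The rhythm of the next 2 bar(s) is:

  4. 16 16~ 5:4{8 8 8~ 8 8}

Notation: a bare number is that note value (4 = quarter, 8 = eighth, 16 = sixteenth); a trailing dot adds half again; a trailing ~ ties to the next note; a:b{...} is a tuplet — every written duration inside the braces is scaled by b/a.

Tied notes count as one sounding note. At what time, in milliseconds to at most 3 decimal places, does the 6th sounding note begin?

1. 0.0ms @ 0 + 500.0ms (3/2)
2. 500.0ms @ 3/2 + 83.333ms (1/4)
3. 583.333ms @ 7/4 + 216.667ms (13/20)
4. 800.0ms @ 12/5 + 133.333ms (2/5)
5. 933.333ms @ 14/5 + 266.667ms (4/5)
6. 1200.0ms @ 18/5 + 133.333ms (2/5)

note 6 onset = 18/5b = 1200.0ms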